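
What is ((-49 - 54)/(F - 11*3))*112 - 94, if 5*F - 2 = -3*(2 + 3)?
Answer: 20474/89 ≈ 230.04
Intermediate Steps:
F = -13/5 (F = ⅖ + (-3*(2 + 3))/5 = ⅖ + (-3*5)/5 = ⅖ + (⅕)*(-15) = ⅖ - 3 = -13/5 ≈ -2.6000)
((-49 - 54)/(F - 11*3))*112 - 94 = ((-49 - 54)/(-13/5 - 11*3))*112 - 94 = -103/(-13/5 - 33)*112 - 94 = -103/(-178/5)*112 - 94 = -103*(-5/178)*112 - 94 = (515/178)*112 - 94 = 28840/89 - 94 = 20474/89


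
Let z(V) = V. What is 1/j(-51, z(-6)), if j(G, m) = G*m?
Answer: 1/306 ≈ 0.0032680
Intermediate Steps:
1/j(-51, z(-6)) = 1/(-51*(-6)) = 1/306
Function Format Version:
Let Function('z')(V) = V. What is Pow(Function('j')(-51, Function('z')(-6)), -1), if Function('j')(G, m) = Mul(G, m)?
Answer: Rational(1, 306) ≈ 0.0032680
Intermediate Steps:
Pow(Function('j')(-51, Function('z')(-6)), -1) = Pow(Mul(-51, -6), -1) = Pow(306, -1) = Rational(1, 306)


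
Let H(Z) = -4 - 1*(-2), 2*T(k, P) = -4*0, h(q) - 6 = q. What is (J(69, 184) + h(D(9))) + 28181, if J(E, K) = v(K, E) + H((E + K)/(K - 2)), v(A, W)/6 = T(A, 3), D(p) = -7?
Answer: 28178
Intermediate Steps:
h(q) = 6 + q
T(k, P) = 0 (T(k, P) = (-4*0)/2 = (½)*0 = 0)
v(A, W) = 0 (v(A, W) = 6*0 = 0)
H(Z) = -2 (H(Z) = -4 + 2 = -2)
J(E, K) = -2 (J(E, K) = 0 - 2 = -2)
(J(69, 184) + h(D(9))) + 28181 = (-2 + (6 - 7)) + 28181 = (-2 - 1) + 28181 = -3 + 28181 = 28178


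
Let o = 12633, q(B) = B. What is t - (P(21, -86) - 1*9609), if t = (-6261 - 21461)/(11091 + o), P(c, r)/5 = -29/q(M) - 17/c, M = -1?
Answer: 786072839/83034 ≈ 9466.9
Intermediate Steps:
P(c, r) = 145 - 85/c (P(c, r) = 5*(-29/(-1) - 17/c) = 5*(-29*(-1) - 17/c) = 5*(29 - 17/c) = 145 - 85/c)
t = -13861/11862 (t = (-6261 - 21461)/(11091 + 12633) = -27722/23724 = -27722*1/23724 = -13861/11862 ≈ -1.1685)
t - (P(21, -86) - 1*9609) = -13861/11862 - ((145 - 85/21) - 1*9609) = -13861/11862 - ((145 - 85*1/21) - 9609) = -13861/11862 - ((145 - 85/21) - 9609) = -13861/11862 - (2960/21 - 9609) = -13861/11862 - 1*(-198829/21) = -13861/11862 + 198829/21 = 786072839/83034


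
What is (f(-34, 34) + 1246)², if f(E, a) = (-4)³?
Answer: 1397124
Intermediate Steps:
f(E, a) = -64
(f(-34, 34) + 1246)² = (-64 + 1246)² = 1182² = 1397124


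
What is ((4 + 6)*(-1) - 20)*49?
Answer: -1470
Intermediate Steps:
((4 + 6)*(-1) - 20)*49 = (10*(-1) - 20)*49 = (-10 - 20)*49 = -30*49 = -1470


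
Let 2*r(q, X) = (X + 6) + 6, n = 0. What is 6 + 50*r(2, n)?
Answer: 306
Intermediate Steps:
r(q, X) = 6 + X/2 (r(q, X) = ((X + 6) + 6)/2 = ((6 + X) + 6)/2 = (12 + X)/2 = 6 + X/2)
6 + 50*r(2, n) = 6 + 50*(6 + (½)*0) = 6 + 50*(6 + 0) = 6 + 50*6 = 6 + 300 = 306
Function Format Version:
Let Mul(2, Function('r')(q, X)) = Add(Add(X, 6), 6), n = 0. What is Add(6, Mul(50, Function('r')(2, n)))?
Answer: 306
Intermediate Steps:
Function('r')(q, X) = Add(6, Mul(Rational(1, 2), X)) (Function('r')(q, X) = Mul(Rational(1, 2), Add(Add(X, 6), 6)) = Mul(Rational(1, 2), Add(Add(6, X), 6)) = Mul(Rational(1, 2), Add(12, X)) = Add(6, Mul(Rational(1, 2), X)))
Add(6, Mul(50, Function('r')(2, n))) = Add(6, Mul(50, Add(6, Mul(Rational(1, 2), 0)))) = Add(6, Mul(50, Add(6, 0))) = Add(6, Mul(50, 6)) = Add(6, 300) = 306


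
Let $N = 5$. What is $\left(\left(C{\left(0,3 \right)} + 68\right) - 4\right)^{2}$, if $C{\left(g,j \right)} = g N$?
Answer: $4096$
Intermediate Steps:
$C{\left(g,j \right)} = 5 g$ ($C{\left(g,j \right)} = g 5 = 5 g$)
$\left(\left(C{\left(0,3 \right)} + 68\right) - 4\right)^{2} = \left(\left(5 \cdot 0 + 68\right) - 4\right)^{2} = \left(\left(0 + 68\right) - 4\right)^{2} = \left(68 - 4\right)^{2} = 64^{2} = 4096$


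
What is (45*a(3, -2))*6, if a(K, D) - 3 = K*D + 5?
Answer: 540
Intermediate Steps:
a(K, D) = 8 + D*K (a(K, D) = 3 + (K*D + 5) = 3 + (D*K + 5) = 3 + (5 + D*K) = 8 + D*K)
(45*a(3, -2))*6 = (45*(8 - 2*3))*6 = (45*(8 - 6))*6 = (45*2)*6 = 90*6 = 540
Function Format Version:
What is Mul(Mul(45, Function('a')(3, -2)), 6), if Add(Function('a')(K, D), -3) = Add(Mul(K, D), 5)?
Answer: 540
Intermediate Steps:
Function('a')(K, D) = Add(8, Mul(D, K)) (Function('a')(K, D) = Add(3, Add(Mul(K, D), 5)) = Add(3, Add(Mul(D, K), 5)) = Add(3, Add(5, Mul(D, K))) = Add(8, Mul(D, K)))
Mul(Mul(45, Function('a')(3, -2)), 6) = Mul(Mul(45, Add(8, Mul(-2, 3))), 6) = Mul(Mul(45, Add(8, -6)), 6) = Mul(Mul(45, 2), 6) = Mul(90, 6) = 540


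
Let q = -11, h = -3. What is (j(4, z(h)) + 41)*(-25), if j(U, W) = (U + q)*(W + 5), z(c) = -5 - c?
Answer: -500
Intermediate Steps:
j(U, W) = (-11 + U)*(5 + W) (j(U, W) = (U - 11)*(W + 5) = (-11 + U)*(5 + W))
(j(4, z(h)) + 41)*(-25) = ((-55 - 11*(-5 - 1*(-3)) + 5*4 + 4*(-5 - 1*(-3))) + 41)*(-25) = ((-55 - 11*(-5 + 3) + 20 + 4*(-5 + 3)) + 41)*(-25) = ((-55 - 11*(-2) + 20 + 4*(-2)) + 41)*(-25) = ((-55 + 22 + 20 - 8) + 41)*(-25) = (-21 + 41)*(-25) = 20*(-25) = -500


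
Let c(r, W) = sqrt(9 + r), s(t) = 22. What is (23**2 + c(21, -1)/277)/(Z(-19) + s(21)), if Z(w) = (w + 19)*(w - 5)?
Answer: 529/22 + sqrt(30)/6094 ≈ 24.046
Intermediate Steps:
Z(w) = (-5 + w)*(19 + w) (Z(w) = (19 + w)*(-5 + w) = (-5 + w)*(19 + w))
(23**2 + c(21, -1)/277)/(Z(-19) + s(21)) = (23**2 + sqrt(9 + 21)/277)/((-95 + (-19)**2 + 14*(-19)) + 22) = (529 + sqrt(30)*(1/277))/((-95 + 361 - 266) + 22) = (529 + sqrt(30)/277)/(0 + 22) = (529 + sqrt(30)/277)/22 = (529 + sqrt(30)/277)*(1/22) = 529/22 + sqrt(30)/6094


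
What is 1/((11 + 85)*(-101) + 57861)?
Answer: 1/48165 ≈ 2.0762e-5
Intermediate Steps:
1/((11 + 85)*(-101) + 57861) = 1/(96*(-101) + 57861) = 1/(-9696 + 57861) = 1/48165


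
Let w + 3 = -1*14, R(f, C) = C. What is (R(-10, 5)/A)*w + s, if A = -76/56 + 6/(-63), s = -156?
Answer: -5946/61 ≈ -97.475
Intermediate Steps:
A = -61/42 (A = -76*1/56 + 6*(-1/63) = -19/14 - 2/21 = -61/42 ≈ -1.4524)
w = -17 (w = -3 - 1*14 = -3 - 14 = -17)
(R(-10, 5)/A)*w + s = (5/(-61/42))*(-17) - 156 = (5*(-42/61))*(-17) - 156 = -210/61*(-17) - 156 = 3570/61 - 156 = -5946/61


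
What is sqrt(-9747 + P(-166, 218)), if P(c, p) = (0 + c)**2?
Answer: sqrt(17809) ≈ 133.45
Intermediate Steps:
P(c, p) = c**2
sqrt(-9747 + P(-166, 218)) = sqrt(-9747 + (-166)**2) = sqrt(-9747 + 27556) = sqrt(17809)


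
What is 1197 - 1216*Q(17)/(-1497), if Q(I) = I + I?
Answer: 1833253/1497 ≈ 1224.6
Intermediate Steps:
Q(I) = 2*I
1197 - 1216*Q(17)/(-1497) = 1197 - 1216*2*17/(-1497) = 1197 - 41344*(-1)/1497 = 1197 - 1216*(-34/1497) = 1197 + 41344/1497 = 1833253/1497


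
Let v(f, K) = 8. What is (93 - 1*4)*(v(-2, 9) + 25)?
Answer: 2937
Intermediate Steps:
(93 - 1*4)*(v(-2, 9) + 25) = (93 - 1*4)*(8 + 25) = (93 - 4)*33 = 89*33 = 2937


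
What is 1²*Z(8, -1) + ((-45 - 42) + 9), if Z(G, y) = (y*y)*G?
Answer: -70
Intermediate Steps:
Z(G, y) = G*y² (Z(G, y) = y²*G = G*y²)
1²*Z(8, -1) + ((-45 - 42) + 9) = 1²*(8*(-1)²) + ((-45 - 42) + 9) = 1*(8*1) + (-87 + 9) = 1*8 - 78 = 8 - 78 = -70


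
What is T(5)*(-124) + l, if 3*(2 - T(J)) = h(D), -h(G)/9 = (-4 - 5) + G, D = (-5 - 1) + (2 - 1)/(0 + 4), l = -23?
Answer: 5216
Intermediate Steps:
D = -23/4 (D = -6 + 1/4 = -6 + 1*(¼) = -6 + ¼ = -23/4 ≈ -5.7500)
h(G) = 81 - 9*G (h(G) = -9*((-4 - 5) + G) = -9*(-9 + G) = 81 - 9*G)
T(J) = -169/4 (T(J) = 2 - (81 - 9*(-23/4))/3 = 2 - (81 + 207/4)/3 = 2 - ⅓*531/4 = 2 - 177/4 = -169/4)
T(5)*(-124) + l = -169/4*(-124) - 23 = 5239 - 23 = 5216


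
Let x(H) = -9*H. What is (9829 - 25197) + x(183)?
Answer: -17015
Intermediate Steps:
(9829 - 25197) + x(183) = (9829 - 25197) - 9*183 = -15368 - 1647 = -17015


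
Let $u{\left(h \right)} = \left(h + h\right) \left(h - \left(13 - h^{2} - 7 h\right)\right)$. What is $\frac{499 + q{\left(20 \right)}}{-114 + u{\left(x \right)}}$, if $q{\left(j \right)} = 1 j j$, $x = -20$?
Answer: $- \frac{899}{9194} \approx -0.097781$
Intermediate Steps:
$q{\left(j \right)} = j^{2}$ ($q{\left(j \right)} = j j = j^{2}$)
$u{\left(h \right)} = 2 h \left(-13 + h^{2} + 8 h\right)$ ($u{\left(h \right)} = 2 h \left(h + \left(-13 + h^{2} + 7 h\right)\right) = 2 h \left(-13 + h^{2} + 8 h\right)$)
$\frac{499 + q{\left(20 \right)}}{-114 + u{\left(x \right)}} = \frac{499 + 20^{2}}{-114 + 2 \left(-20\right) \left(-13 + \left(-20\right)^{2} + 8 \left(-20\right)\right)} = \frac{499 + 400}{-114 + 2 \left(-20\right) \left(-13 + 400 - 160\right)} = \frac{899}{-114 + 2 \left(-20\right) 227} = \frac{899}{-114 - 9080} = \frac{899}{-9194} = 899 \left(- \frac{1}{9194}\right) = - \frac{899}{9194}$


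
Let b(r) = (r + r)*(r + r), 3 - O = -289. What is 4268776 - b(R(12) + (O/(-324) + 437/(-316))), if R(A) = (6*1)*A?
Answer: 695993464488095/163788804 ≈ 4.2493e+6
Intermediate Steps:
R(A) = 6*A
O = 292 (O = 3 - 1*(-289) = 3 + 289 = 292)
b(r) = 4*r**2 (b(r) = (2*r)*(2*r) = 4*r**2)
4268776 - b(R(12) + (O/(-324) + 437/(-316))) = 4268776 - 4*(6*12 + (292/(-324) + 437/(-316)))**2 = 4268776 - 4*(72 + (292*(-1/324) + 437*(-1/316)))**2 = 4268776 - 4*(72 + (-73/81 - 437/316))**2 = 4268776 - 4*(72 - 58465/25596)**2 = 4268776 - 4*(1784447/25596)**2 = 4268776 - 4*3184251095809/655155216 = 4268776 - 1*3184251095809/163788804 = 4268776 - 3184251095809/163788804 = 695993464488095/163788804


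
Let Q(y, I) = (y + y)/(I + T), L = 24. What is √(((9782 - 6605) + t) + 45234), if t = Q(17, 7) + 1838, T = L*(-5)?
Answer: √641625639/113 ≈ 224.16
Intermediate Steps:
T = -120 (T = 24*(-5) = -120)
Q(y, I) = 2*y/(-120 + I) (Q(y, I) = (y + y)/(I - 120) = (2*y)/(-120 + I) = 2*y/(-120 + I))
t = 207660/113 (t = 2*17/(-120 + 7) + 1838 = 2*17/(-113) + 1838 = 2*17*(-1/113) + 1838 = -34/113 + 1838 = 207660/113 ≈ 1837.7)
√(((9782 - 6605) + t) + 45234) = √(((9782 - 6605) + 207660/113) + 45234) = √((3177 + 207660/113) + 45234) = √(566661/113 + 45234) = √(5678103/113) = √641625639/113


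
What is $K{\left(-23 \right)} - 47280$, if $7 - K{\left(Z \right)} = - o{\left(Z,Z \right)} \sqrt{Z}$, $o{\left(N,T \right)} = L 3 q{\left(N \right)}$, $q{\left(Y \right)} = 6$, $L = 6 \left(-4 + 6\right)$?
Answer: $-47273 + 216 i \sqrt{23} \approx -47273.0 + 1035.9 i$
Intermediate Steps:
$L = 12$ ($L = 6 \cdot 2 = 12$)
$o{\left(N,T \right)} = 216$ ($o{\left(N,T \right)} = 12 \cdot 3 \cdot 6 = 36 \cdot 6 = 216$)
$K{\left(Z \right)} = 7 + 216 \sqrt{Z}$ ($K{\left(Z \right)} = 7 - - 216 \sqrt{Z} = 7 + 216 \sqrt{Z}$)
$K{\left(-23 \right)} - 47280 = \left(7 + 216 \sqrt{-23}\right) - 47280 = \left(7 + 216 i \sqrt{23}\right) - 47280 = -47273 + 216 i \sqrt{23}$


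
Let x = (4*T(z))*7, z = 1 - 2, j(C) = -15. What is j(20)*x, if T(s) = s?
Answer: 420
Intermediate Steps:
z = -1
x = -28 (x = (4*(-1))*7 = -4*7 = -28)
j(20)*x = -15*(-28) = 420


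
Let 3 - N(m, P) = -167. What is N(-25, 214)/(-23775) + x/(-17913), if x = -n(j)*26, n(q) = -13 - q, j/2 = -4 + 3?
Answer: -656324/28392105 ≈ -0.023116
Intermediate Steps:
N(m, P) = 170 (N(m, P) = 3 - 1*(-167) = 3 + 167 = 170)
j = -2 (j = 2*(-4 + 3) = 2*(-1) = -2)
x = 286 (x = -(-13 - 1*(-2))*26 = -(-13 + 2)*26 = -(-11)*26 = -1*(-286) = 286)
N(-25, 214)/(-23775) + x/(-17913) = 170/(-23775) + 286/(-17913) = 170*(-1/23775) + 286*(-1/17913) = -34/4755 - 286/17913 = -656324/28392105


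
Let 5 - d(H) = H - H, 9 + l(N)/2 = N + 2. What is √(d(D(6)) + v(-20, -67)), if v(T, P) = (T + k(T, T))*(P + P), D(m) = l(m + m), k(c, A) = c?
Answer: √5365 ≈ 73.246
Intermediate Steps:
l(N) = -14 + 2*N (l(N) = -18 + 2*(N + 2) = -18 + 2*(2 + N) = -18 + (4 + 2*N) = -14 + 2*N)
D(m) = -14 + 4*m (D(m) = -14 + 2*(m + m) = -14 + 2*(2*m) = -14 + 4*m)
v(T, P) = 4*P*T (v(T, P) = (T + T)*(P + P) = (2*T)*(2*P) = 4*P*T)
d(H) = 5 (d(H) = 5 - (H - H) = 5 - 1*0 = 5 + 0 = 5)
√(d(D(6)) + v(-20, -67)) = √(5 + 4*(-67)*(-20)) = √(5 + 5360) = √5365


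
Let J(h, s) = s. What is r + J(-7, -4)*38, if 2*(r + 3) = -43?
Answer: -353/2 ≈ -176.50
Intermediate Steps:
r = -49/2 (r = -3 + (½)*(-43) = -3 - 43/2 = -49/2 ≈ -24.500)
r + J(-7, -4)*38 = -49/2 - 4*38 = -49/2 - 152 = -353/2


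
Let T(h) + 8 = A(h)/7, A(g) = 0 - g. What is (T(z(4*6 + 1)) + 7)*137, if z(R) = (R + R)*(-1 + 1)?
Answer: -137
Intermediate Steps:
A(g) = -g
z(R) = 0 (z(R) = (2*R)*0 = 0)
T(h) = -8 - h/7
(T(z(4*6 + 1)) + 7)*137 = ((-8 - 1/7*0) + 7)*137 = ((-8 + 0) + 7)*137 = (-8 + 7)*137 = -1*137 = -137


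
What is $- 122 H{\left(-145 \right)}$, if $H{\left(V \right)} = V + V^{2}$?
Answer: $-2547360$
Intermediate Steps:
$- 122 H{\left(-145 \right)} = - 122 \left(- 145 \left(1 - 145\right)\right) = - 122 \left(\left(-145\right) \left(-144\right)\right) = \left(-122\right) 20880 = -2547360$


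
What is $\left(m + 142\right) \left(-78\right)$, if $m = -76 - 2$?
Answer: $-4992$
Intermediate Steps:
$m = -78$ ($m = -76 - 2 = -78$)
$\left(m + 142\right) \left(-78\right) = \left(-78 + 142\right) \left(-78\right) = 64 \left(-78\right) = -4992$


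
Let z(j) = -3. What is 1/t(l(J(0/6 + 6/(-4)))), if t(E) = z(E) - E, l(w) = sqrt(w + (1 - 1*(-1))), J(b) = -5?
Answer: I/(sqrt(3) - 3*I) ≈ -0.25 + 0.14434*I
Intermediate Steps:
l(w) = sqrt(2 + w) (l(w) = sqrt(w + (1 + 1)) = sqrt(w + 2) = sqrt(2 + w))
t(E) = -3 - E
1/t(l(J(0/6 + 6/(-4)))) = 1/(-3 - sqrt(2 - 5)) = 1/(-3 - sqrt(-3)) = 1/(-3 - I*sqrt(3))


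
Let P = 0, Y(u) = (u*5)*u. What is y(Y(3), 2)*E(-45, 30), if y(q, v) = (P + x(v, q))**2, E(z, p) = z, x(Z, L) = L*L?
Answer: -184528125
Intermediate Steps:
Y(u) = 5*u**2 (Y(u) = (5*u)*u = 5*u**2)
x(Z, L) = L**2
y(q, v) = q**4 (y(q, v) = (0 + q**2)**2 = (q**2)**2 = q**4)
y(Y(3), 2)*E(-45, 30) = (5*3**2)**4*(-45) = (5*9)**4*(-45) = 45**4*(-45) = 4100625*(-45) = -184528125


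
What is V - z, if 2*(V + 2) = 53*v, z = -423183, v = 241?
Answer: 859135/2 ≈ 4.2957e+5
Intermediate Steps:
V = 12769/2 (V = -2 + (53*241)/2 = -2 + (½)*12773 = -2 + 12773/2 = 12769/2 ≈ 6384.5)
V - z = 12769/2 - 1*(-423183) = 12769/2 + 423183 = 859135/2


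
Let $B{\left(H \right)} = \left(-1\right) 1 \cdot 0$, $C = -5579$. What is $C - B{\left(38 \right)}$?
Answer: $-5579$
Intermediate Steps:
$B{\left(H \right)} = 0$ ($B{\left(H \right)} = \left(-1\right) 0 = 0$)
$C - B{\left(38 \right)} = -5579 - 0 = -5579 + 0 = -5579$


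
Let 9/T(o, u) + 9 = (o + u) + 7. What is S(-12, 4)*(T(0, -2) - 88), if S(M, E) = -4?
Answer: 361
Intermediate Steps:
T(o, u) = 9/(-2 + o + u) (T(o, u) = 9/(-9 + ((o + u) + 7)) = 9/(-9 + (7 + o + u)) = 9/(-2 + o + u))
S(-12, 4)*(T(0, -2) - 88) = -4*(9/(-2 + 0 - 2) - 88) = -4*(9/(-4) - 88) = -4*(9*(-¼) - 88) = -4*(-9/4 - 88) = -4*(-361/4) = 361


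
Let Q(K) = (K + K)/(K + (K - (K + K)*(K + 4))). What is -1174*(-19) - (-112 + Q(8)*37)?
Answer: 246635/11 ≈ 22421.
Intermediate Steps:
Q(K) = 2*K/(2*K - 2*K*(4 + K)) (Q(K) = (2*K)/(K + (K - 2*K*(4 + K))) = (2*K)/(2*K - 2*K*(4 + K)) = 2*K/(2*K - 2*K*(4 + K)))
-1174*(-19) - (-112 + Q(8)*37) = -1174*(-19) - (-112 - 1/(3 + 8)*37) = 22306 - (-112 - 1/11*37) = 22306 - (-112 - 37/11) = 22306 - 1*(-1269/11) = 22306 + 1269/11 = 246635/11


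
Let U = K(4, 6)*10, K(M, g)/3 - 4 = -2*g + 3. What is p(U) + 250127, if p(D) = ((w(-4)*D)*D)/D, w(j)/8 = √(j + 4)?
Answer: 250127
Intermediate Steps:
K(M, g) = 21 - 6*g (K(M, g) = 12 + 3*(-2*g + 3) = 12 + 3*(3 - 2*g) = 12 + (9 - 6*g) = 21 - 6*g)
w(j) = 8*√(4 + j) (w(j) = 8*√(j + 4) = 8*√(4 + j))
U = -150 (U = (21 - 6*6)*10 = (21 - 36)*10 = -15*10 = -150)
p(D) = 0 (p(D) = (((8*√(4 - 4))*D)*D)/D = (((8*√0)*D)*D)/D = (((8*0)*D)*D)/D = ((0*D)*D)/D = (0*D)/D = 0/D = 0)
p(U) + 250127 = 0 + 250127 = 250127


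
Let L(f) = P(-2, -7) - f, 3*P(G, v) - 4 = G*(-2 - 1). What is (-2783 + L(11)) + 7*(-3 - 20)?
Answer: -8855/3 ≈ -2951.7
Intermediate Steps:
P(G, v) = 4/3 - G (P(G, v) = 4/3 + (G*(-2 - 1))/3 = 4/3 + (G*(-3))/3 = 4/3 + (-3*G)/3 = 4/3 - G)
L(f) = 10/3 - f (L(f) = (4/3 - 1*(-2)) - f = (4/3 + 2) - f = 10/3 - f)
(-2783 + L(11)) + 7*(-3 - 20) = (-2783 + (10/3 - 1*11)) + 7*(-3 - 20) = (-2783 + (10/3 - 11)) + 7*(-23) = (-2783 - 23/3) - 161 = -8372/3 - 161 = -8855/3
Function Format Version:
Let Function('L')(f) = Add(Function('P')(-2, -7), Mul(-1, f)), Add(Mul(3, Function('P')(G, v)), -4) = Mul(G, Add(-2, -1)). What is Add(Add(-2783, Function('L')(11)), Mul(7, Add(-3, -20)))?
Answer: Rational(-8855, 3) ≈ -2951.7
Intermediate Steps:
Function('P')(G, v) = Add(Rational(4, 3), Mul(-1, G)) (Function('P')(G, v) = Add(Rational(4, 3), Mul(Rational(1, 3), Mul(G, Add(-2, -1)))) = Add(Rational(4, 3), Mul(Rational(1, 3), Mul(G, -3))) = Add(Rational(4, 3), Mul(Rational(1, 3), Mul(-3, G))) = Add(Rational(4, 3), Mul(-1, G)))
Function('L')(f) = Add(Rational(10, 3), Mul(-1, f)) (Function('L')(f) = Add(Add(Rational(4, 3), Mul(-1, -2)), Mul(-1, f)) = Add(Add(Rational(4, 3), 2), Mul(-1, f)) = Add(Rational(10, 3), Mul(-1, f)))
Add(Add(-2783, Function('L')(11)), Mul(7, Add(-3, -20))) = Add(Add(-2783, Add(Rational(10, 3), Mul(-1, 11))), Mul(7, Add(-3, -20))) = Add(Add(-2783, Add(Rational(10, 3), -11)), Mul(7, -23)) = Add(Add(-2783, Rational(-23, 3)), -161) = Add(Rational(-8372, 3), -161) = Rational(-8855, 3)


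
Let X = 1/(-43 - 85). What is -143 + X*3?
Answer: -18307/128 ≈ -143.02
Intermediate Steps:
X = -1/128 (X = 1/(-128) = -1/128 ≈ -0.0078125)
-143 + X*3 = -143 - 1/128*3 = -143 - 3/128 = -18307/128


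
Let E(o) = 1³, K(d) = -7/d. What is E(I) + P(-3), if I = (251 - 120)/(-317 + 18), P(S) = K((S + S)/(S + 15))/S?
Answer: -11/3 ≈ -3.6667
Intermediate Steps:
P(S) = -7*(15 + S)/(2*S²) (P(S) = (-7*(S + 15)/(S + S))/S = (-7*(15 + S)/(2*S))/S = -7*(15 + S)/(2*S²))
I = -131/299 (I = 131/(-299) = 131*(-1/299) = -131/299 ≈ -0.43813)
E(o) = 1
E(I) + P(-3) = 1 + (7/2)*(-15 - 1*(-3))/(-3)² = 1 + (7/2)*(⅑)*(-15 + 3) = 1 + (7/2)*(⅑)*(-12) = 1 - 14/3 = -11/3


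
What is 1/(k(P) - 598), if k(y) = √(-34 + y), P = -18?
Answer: -23/13756 - I*√13/178828 ≈ -0.001672 - 2.0162e-5*I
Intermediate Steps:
1/(k(P) - 598) = 1/(√(-34 - 18) - 598) = 1/(√(-52) - 598) = 1/(2*I*√13 - 598) = 1/(-598 + 2*I*√13)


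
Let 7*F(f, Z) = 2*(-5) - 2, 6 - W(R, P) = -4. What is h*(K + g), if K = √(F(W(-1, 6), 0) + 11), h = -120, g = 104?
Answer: -12480 - 120*√455/7 ≈ -12846.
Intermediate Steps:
W(R, P) = 10 (W(R, P) = 6 - 1*(-4) = 6 + 4 = 10)
F(f, Z) = -12/7 (F(f, Z) = (2*(-5) - 2)/7 = (-10 - 2)/7 = (⅐)*(-12) = -12/7)
K = √455/7 (K = √(-12/7 + 11) = √(65/7) = √455/7 ≈ 3.0472)
h*(K + g) = -120*(√455/7 + 104) = -120*(104 + √455/7) = -12480 - 120*√455/7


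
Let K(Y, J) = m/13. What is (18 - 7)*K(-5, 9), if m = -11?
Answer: -121/13 ≈ -9.3077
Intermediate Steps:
K(Y, J) = -11/13
(18 - 7)*K(-5, 9) = (18 - 7)*(-11/13) = 11*(-11/13) = -121/13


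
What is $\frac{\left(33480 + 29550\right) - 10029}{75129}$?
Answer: $\frac{17667}{25043} \approx 0.70547$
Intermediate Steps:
$\frac{\left(33480 + 29550\right) - 10029}{75129} = \left(63030 - 10029\right) \frac{1}{75129} = 53001 \cdot \frac{1}{75129} = \frac{17667}{25043}$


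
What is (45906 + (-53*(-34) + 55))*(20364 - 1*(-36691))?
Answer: 2725117965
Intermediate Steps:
(45906 + (-53*(-34) + 55))*(20364 - 1*(-36691)) = (45906 + (1802 + 55))*(20364 + 36691) = (45906 + 1857)*57055 = 47763*57055 = 2725117965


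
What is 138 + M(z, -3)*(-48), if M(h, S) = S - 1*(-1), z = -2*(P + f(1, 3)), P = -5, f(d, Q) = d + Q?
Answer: 234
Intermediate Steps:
f(d, Q) = Q + d
z = 2 (z = -2*(-5 + (3 + 1)) = -2*(-5 + 4) = -2*(-1) = 2)
M(h, S) = 1 + S (M(h, S) = S + 1 = 1 + S)
138 + M(z, -3)*(-48) = 138 + (1 - 3)*(-48) = 138 - 2*(-48) = 138 + 96 = 234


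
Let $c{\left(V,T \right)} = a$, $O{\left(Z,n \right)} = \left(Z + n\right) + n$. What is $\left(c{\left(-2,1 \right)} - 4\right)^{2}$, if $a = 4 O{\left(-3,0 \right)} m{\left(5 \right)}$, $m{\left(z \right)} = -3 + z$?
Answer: $784$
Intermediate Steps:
$O{\left(Z,n \right)} = Z + 2 n$
$a = -24$ ($a = 4 \left(-3 + 2 \cdot 0\right) \left(-3 + 5\right) = 4 \left(-3 + 0\right) 2 = 4 \left(-3\right) 2 = \left(-12\right) 2 = -24$)
$c{\left(V,T \right)} = -24$
$\left(c{\left(-2,1 \right)} - 4\right)^{2} = \left(-24 - 4\right)^{2} = \left(-28\right)^{2} = 784$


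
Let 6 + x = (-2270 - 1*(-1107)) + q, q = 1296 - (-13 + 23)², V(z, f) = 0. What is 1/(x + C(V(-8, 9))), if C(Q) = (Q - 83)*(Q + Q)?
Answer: 1/27 ≈ 0.037037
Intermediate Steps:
C(Q) = 2*Q*(-83 + Q) (C(Q) = (-83 + Q)*(2*Q) = 2*Q*(-83 + Q))
q = 1196 (q = 1296 - 1*10² = 1296 - 1*100 = 1296 - 100 = 1196)
x = 27 (x = -6 + ((-2270 - 1*(-1107)) + 1196) = -6 + ((-2270 + 1107) + 1196) = -6 + (-1163 + 1196) = -6 + 33 = 27)
1/(x + C(V(-8, 9))) = 1/(27 + 2*0*(-83 + 0)) = 1/(27 + 2*0*(-83)) = 1/(27 + 0) = 1/27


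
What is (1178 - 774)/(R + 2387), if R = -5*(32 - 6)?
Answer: 404/2257 ≈ 0.17900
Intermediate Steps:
R = -130 (R = -5*26 = -130)
(1178 - 774)/(R + 2387) = (1178 - 774)/(-130 + 2387) = 404/2257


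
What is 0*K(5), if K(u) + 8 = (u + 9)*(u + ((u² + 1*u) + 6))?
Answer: 0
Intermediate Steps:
K(u) = -8 + (9 + u)*(6 + u² + 2*u) (K(u) = -8 + (u + 9)*(u + ((u² + 1*u) + 6)) = -8 + (9 + u)*(u + ((u² + u) + 6)) = -8 + (9 + u)*(u + ((u + u²) + 6)) = -8 + (9 + u)*(u + (6 + u + u²)) = -8 + (9 + u)*(6 + u² + 2*u))
0*K(5) = 0*(46 + 5³ + 11*5² + 24*5) = 0*(46 + 125 + 11*25 + 120) = 0*(46 + 125 + 275 + 120) = 0*566 = 0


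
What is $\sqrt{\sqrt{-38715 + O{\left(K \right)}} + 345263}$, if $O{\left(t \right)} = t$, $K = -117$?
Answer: $\sqrt{345263 + 4 i \sqrt{2427}} \approx 587.59 + 0.168 i$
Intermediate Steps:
$\sqrt{\sqrt{-38715 + O{\left(K \right)}} + 345263} = \sqrt{\sqrt{-38715 - 117} + 345263} = \sqrt{\sqrt{-38832} + 345263} = \sqrt{4 i \sqrt{2427} + 345263} = \sqrt{345263 + 4 i \sqrt{2427}}$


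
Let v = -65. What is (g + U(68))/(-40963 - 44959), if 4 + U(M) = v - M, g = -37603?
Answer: 18870/42961 ≈ 0.43924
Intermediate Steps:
U(M) = -69 - M (U(M) = -4 + (-65 - M) = -69 - M)
(g + U(68))/(-40963 - 44959) = (-37603 + (-69 - 1*68))/(-40963 - 44959) = (-37603 + (-69 - 68))/(-85922) = (-37603 - 137)*(-1/85922) = -37740*(-1/85922) = 18870/42961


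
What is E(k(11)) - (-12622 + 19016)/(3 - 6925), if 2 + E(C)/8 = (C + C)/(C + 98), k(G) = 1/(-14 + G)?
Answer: -15343823/1014073 ≈ -15.131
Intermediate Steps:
E(C) = -16 + 16*C/(98 + C) (E(C) = -16 + 8*((C + C)/(C + 98)) = -16 + 8*((2*C)/(98 + C)) = -16 + 8*(2*C/(98 + C)) = -16 + 16*C/(98 + C))
E(k(11)) - (-12622 + 19016)/(3 - 6925) = -1568/(98 + 1/(-14 + 11)) - (-12622 + 19016)/(3 - 6925) = -1568/(98 + 1/(-3)) - 6394/(-6922) = -1568/(98 - 1/3) - 6394*(-1)/6922 = -1568/293/3 - 1*(-3197/3461) = -1568*3/293 + 3197/3461 = -4704/293 + 3197/3461 = -15343823/1014073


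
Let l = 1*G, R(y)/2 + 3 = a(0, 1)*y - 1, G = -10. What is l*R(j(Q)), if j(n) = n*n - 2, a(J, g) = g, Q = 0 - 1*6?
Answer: -600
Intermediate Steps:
Q = -6 (Q = 0 - 6 = -6)
j(n) = -2 + n² (j(n) = n² - 2 = -2 + n²)
R(y) = -8 + 2*y (R(y) = -6 + 2*(1*y - 1) = -6 + 2*(y - 1) = -6 + 2*(-1 + y) = -6 + (-2 + 2*y) = -8 + 2*y)
l = -10 (l = 1*(-10) = -10)
l*R(j(Q)) = -10*(-8 + 2*(-2 + (-6)²)) = -10*(-8 + 2*(-2 + 36)) = -10*(-8 + 2*34) = -10*(-8 + 68) = -10*60 = -600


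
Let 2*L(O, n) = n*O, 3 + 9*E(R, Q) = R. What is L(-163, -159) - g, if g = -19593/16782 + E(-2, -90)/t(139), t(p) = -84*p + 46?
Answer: 758819606663/58552398 ≈ 12960.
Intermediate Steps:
E(R, Q) = -⅓ + R/9
L(O, n) = O*n/2 (L(O, n) = (n*O)/2 = (O*n)/2 = O*n/2)
t(p) = 46 - 84*p
g = -34178590/29276199 (g = -19593/16782 + (-⅓ + (⅑)*(-2))/(46 - 84*139) = -19593*1/16782 + (-⅓ - 2/9)/(46 - 11676) = -6531/5594 - 5/9/(-11630) = -6531/5594 - 5/9*(-1/11630) = -6531/5594 + 1/20934 = -34178590/29276199 ≈ -1.1675)
L(-163, -159) - g = (½)*(-163)*(-159) - 1*(-34178590/29276199) = 25917/2 + 34178590/29276199 = 758819606663/58552398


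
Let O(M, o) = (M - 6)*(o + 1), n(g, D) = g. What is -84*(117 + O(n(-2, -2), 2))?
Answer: -7812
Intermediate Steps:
O(M, o) = (1 + o)*(-6 + M) (O(M, o) = (-6 + M)*(1 + o) = (1 + o)*(-6 + M))
-84*(117 + O(n(-2, -2), 2)) = -84*(117 + (-6 - 2 - 6*2 - 2*2)) = -84*(117 + (-6 - 2 - 12 - 4)) = -84*(117 - 24) = -84*93 = -7812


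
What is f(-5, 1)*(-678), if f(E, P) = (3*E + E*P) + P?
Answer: 12882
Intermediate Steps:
f(E, P) = P + 3*E + E*P
f(-5, 1)*(-678) = (1 + 3*(-5) - 5*1)*(-678) = (1 - 15 - 5)*(-678) = -19*(-678) = 12882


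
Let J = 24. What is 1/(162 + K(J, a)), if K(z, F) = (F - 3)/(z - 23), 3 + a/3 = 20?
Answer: 1/210 ≈ 0.0047619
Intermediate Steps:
a = 51 (a = -9 + 3*20 = -9 + 60 = 51)
K(z, F) = (-3 + F)/(-23 + z)
1/(162 + K(J, a)) = 1/(162 + (-3 + 51)/(-23 + 24)) = 1/(162 + 48/1) = 1/(162 + 1*48) = 1/(162 + 48) = 1/210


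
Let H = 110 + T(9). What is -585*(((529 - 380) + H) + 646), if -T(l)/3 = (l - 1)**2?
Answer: -417105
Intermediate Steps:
T(l) = -3*(-1 + l)**2 (T(l) = -3*(l - 1)**2 = -3*(-1 + l)**2)
H = -82 (H = 110 - 3*(-1 + 9)**2 = 110 - 3*8**2 = 110 - 3*64 = 110 - 192 = -82)
-585*(((529 - 380) + H) + 646) = -585*(((529 - 380) - 82) + 646) = -585*((149 - 82) + 646) = -585*(67 + 646) = -585*713 = -417105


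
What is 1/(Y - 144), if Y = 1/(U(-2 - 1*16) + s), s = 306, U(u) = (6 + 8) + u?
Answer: -302/43487 ≈ -0.0069446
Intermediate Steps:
U(u) = 14 + u
Y = 1/302 (Y = 1/((14 + (-2 - 1*16)) + 306) = 1/((14 + (-2 - 16)) + 306) = 1/((14 - 18) + 306) = 1/(-4 + 306) = 1/302 ≈ 0.0033113)
1/(Y - 144) = 1/(1/302 - 144) = 1/(-43487/302) = -302/43487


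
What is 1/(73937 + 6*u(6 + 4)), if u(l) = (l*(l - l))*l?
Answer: 1/73937 ≈ 1.3525e-5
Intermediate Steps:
u(l) = 0 (u(l) = (l*0)*l = 0*l = 0)
1/(73937 + 6*u(6 + 4)) = 1/(73937 + 6*0) = 1/(73937 + 0) = 1/73937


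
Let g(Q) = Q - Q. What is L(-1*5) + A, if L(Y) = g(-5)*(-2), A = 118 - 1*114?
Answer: 4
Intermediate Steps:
g(Q) = 0
A = 4 (A = 118 - 114 = 4)
L(Y) = 0 (L(Y) = 0*(-2) = 0)
L(-1*5) + A = 0 + 4 = 4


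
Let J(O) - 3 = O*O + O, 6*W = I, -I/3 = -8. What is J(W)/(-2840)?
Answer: -23/2840 ≈ -0.0080986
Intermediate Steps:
I = 24 (I = -3*(-8) = 24)
W = 4 (W = (1/6)*24 = 4)
J(O) = 3 + O + O**2 (J(O) = 3 + (O*O + O) = 3 + (O**2 + O) = 3 + (O + O**2) = 3 + O + O**2)
J(W)/(-2840) = (3 + 4 + 4**2)/(-2840) = (3 + 4 + 16)*(-1/2840) = 23*(-1/2840) = -23/2840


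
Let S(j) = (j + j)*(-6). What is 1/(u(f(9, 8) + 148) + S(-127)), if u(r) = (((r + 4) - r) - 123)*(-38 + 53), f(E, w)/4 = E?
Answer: -1/261 ≈ -0.0038314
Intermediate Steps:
f(E, w) = 4*E
S(j) = -12*j (S(j) = (2*j)*(-6) = -12*j)
u(r) = -1785 (u(r) = (((4 + r) - r) - 123)*15 = (4 - 123)*15 = -119*15 = -1785)
1/(u(f(9, 8) + 148) + S(-127)) = 1/(-1785 - 12*(-127)) = 1/(-1785 + 1524) = 1/(-261) = -1/261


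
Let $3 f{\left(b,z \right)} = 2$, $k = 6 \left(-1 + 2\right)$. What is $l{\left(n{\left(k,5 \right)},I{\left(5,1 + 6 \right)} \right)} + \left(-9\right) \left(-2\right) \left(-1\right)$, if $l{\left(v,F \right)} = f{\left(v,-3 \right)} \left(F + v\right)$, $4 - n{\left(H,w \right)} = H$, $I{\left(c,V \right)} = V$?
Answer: $- \frac{44}{3} \approx -14.667$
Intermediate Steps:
$k = 6$ ($k = 6 \cdot 1 = 6$)
$f{\left(b,z \right)} = \frac{2}{3}$ ($f{\left(b,z \right)} = \frac{1}{3} \cdot 2 = \frac{2}{3}$)
$n{\left(H,w \right)} = 4 - H$
$l{\left(v,F \right)} = \frac{2 F}{3} + \frac{2 v}{3}$ ($l{\left(v,F \right)} = \frac{2 \left(F + v\right)}{3} = \frac{2 F}{3} + \frac{2 v}{3}$)
$l{\left(n{\left(k,5 \right)},I{\left(5,1 + 6 \right)} \right)} + \left(-9\right) \left(-2\right) \left(-1\right) = \left(\frac{2 \left(1 + 6\right)}{3} + \frac{2 \left(4 - 6\right)}{3}\right) + \left(-9\right) \left(-2\right) \left(-1\right) = \left(\frac{2}{3} \cdot 7 + \frac{2 \left(4 - 6\right)}{3}\right) + 18 \left(-1\right) = \left(\frac{14}{3} + \frac{2}{3} \left(-2\right)\right) - 18 = \left(\frac{14}{3} - \frac{4}{3}\right) - 18 = \frac{10}{3} - 18 = - \frac{44}{3}$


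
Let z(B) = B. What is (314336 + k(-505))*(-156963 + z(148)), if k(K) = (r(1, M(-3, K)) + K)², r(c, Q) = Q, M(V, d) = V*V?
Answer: -87871598880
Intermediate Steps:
M(V, d) = V²
k(K) = (9 + K)² (k(K) = ((-3)² + K)² = (9 + K)²)
(314336 + k(-505))*(-156963 + z(148)) = (314336 + (9 - 505)²)*(-156963 + 148) = (314336 + (-496)²)*(-156815) = (314336 + 246016)*(-156815) = 560352*(-156815) = -87871598880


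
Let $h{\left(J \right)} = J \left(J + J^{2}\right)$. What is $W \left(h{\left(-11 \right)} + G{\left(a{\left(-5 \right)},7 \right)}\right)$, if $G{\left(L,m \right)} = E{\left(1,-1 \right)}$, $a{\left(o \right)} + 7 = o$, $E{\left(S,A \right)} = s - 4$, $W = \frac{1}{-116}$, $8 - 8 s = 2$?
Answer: $\frac{4853}{464} \approx 10.459$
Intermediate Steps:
$s = \frac{3}{4}$ ($s = 1 - \frac{1}{4} = \frac{3}{4} \approx 0.75$)
$W = - \frac{1}{116} \approx -0.0086207$
$E{\left(S,A \right)} = - \frac{13}{4}$ ($E{\left(S,A \right)} = \frac{3}{4} - 4 = - \frac{13}{4}$)
$a{\left(o \right)} = -7 + o$
$G{\left(L,m \right)} = - \frac{13}{4}$
$W \left(h{\left(-11 \right)} + G{\left(a{\left(-5 \right)},7 \right)}\right) = - \frac{\left(-11\right)^{2} \left(1 - 11\right) - \frac{13}{4}}{116} = - \frac{121 \left(-10\right) - \frac{13}{4}}{116} = - \frac{-1210 - \frac{13}{4}}{116} = \left(- \frac{1}{116}\right) \left(- \frac{4853}{4}\right) = \frac{4853}{464}$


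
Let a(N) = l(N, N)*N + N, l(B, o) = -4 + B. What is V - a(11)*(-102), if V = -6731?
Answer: 2245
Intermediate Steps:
a(N) = N + N*(-4 + N) (a(N) = (-4 + N)*N + N = N*(-4 + N) + N = N + N*(-4 + N))
V - a(11)*(-102) = -6731 - 11*(-3 + 11)*(-102) = -6731 - 11*8*(-102) = -6731 - 88*(-102) = -6731 - 1*(-8976) = -6731 + 8976 = 2245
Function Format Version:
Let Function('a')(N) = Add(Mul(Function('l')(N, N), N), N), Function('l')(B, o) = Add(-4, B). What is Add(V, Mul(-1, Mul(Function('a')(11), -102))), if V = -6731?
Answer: 2245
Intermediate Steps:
Function('a')(N) = Add(N, Mul(N, Add(-4, N))) (Function('a')(N) = Add(Mul(Add(-4, N), N), N) = Add(Mul(N, Add(-4, N)), N) = Add(N, Mul(N, Add(-4, N))))
Add(V, Mul(-1, Mul(Function('a')(11), -102))) = Add(-6731, Mul(-1, Mul(Mul(11, Add(-3, 11)), -102))) = Add(-6731, Mul(-1, Mul(Mul(11, 8), -102))) = Add(-6731, Mul(-1, Mul(88, -102))) = Add(-6731, Mul(-1, -8976)) = Add(-6731, 8976) = 2245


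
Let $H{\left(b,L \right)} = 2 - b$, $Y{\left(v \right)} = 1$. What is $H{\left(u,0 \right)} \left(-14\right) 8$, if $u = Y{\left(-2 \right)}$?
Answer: $-112$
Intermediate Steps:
$u = 1$
$H{\left(u,0 \right)} \left(-14\right) 8 = \left(2 - 1\right) \left(-14\right) 8 = 1 \left(-14\right) 8 = \left(-14\right) 8 = -112$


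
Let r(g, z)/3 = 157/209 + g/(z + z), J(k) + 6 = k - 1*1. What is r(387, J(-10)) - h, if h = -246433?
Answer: 1750926263/7106 ≈ 2.4640e+5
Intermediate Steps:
J(k) = -7 + k (J(k) = -6 + (k - 1*1) = -6 + (k - 1) = -6 + (-1 + k) = -7 + k)
r(g, z) = 471/209 + 3*g/(2*z) (r(g, z) = 3*(157/209 + g/(z + z)) = 3*(157*(1/209) + g/((2*z))) = 3*(157/209 + g*(1/(2*z))) = 3*(157/209 + g/(2*z)) = 471/209 + 3*g/(2*z))
r(387, J(-10)) - h = 3*(209*387 + 314*(-7 - 10))/(418*(-7 - 10)) - 1*(-246433) = (3/418)*(80883 + 314*(-17))/(-17) + 246433 = (3/418)*(-1/17)*(80883 - 5338) + 246433 = (3/418)*(-1/17)*75545 + 246433 = -226635/7106 + 246433 = 1750926263/7106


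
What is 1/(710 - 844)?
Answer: -1/134 ≈ -0.0074627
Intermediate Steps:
1/(710 - 844) = 1/(-134) = -1/134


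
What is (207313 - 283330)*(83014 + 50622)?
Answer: -10158607812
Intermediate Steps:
(207313 - 283330)*(83014 + 50622) = -76017*133636 = -10158607812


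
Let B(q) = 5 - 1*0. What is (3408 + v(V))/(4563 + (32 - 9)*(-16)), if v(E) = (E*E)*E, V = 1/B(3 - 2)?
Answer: 426001/524375 ≈ 0.81240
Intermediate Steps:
B(q) = 5 (B(q) = 5 + 0 = 5)
V = ⅕ (V = 1/5 = ⅕ ≈ 0.20000)
v(E) = E³ (v(E) = E²*E = E³)
(3408 + v(V))/(4563 + (32 - 9)*(-16)) = (3408 + (⅕)³)/(4563 + (32 - 9)*(-16)) = (3408 + 1/125)/(4563 + 23*(-16)) = 426001/(125*(4563 - 368)) = (426001/125)/4195 = (426001/125)*(1/4195) = 426001/524375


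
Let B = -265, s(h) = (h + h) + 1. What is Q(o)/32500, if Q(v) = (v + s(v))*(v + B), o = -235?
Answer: 704/65 ≈ 10.831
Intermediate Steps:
s(h) = 1 + 2*h (s(h) = 2*h + 1 = 1 + 2*h)
Q(v) = (1 + 3*v)*(-265 + v) (Q(v) = (v + (1 + 2*v))*(v - 265) = (1 + 3*v)*(-265 + v))
Q(o)/32500 = (-265 - 794*(-235) + 3*(-235)²)/32500 = (-265 + 186590 + 3*55225)*(1/32500) = (-265 + 186590 + 165675)*(1/32500) = 352000*(1/32500) = 704/65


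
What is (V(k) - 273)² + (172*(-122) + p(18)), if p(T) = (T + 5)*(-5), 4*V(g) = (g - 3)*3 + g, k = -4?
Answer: 910105/16 ≈ 56882.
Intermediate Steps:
V(g) = -9/4 + g (V(g) = ((g - 3)*3 + g)/4 = ((-3 + g)*3 + g)/4 = ((-9 + 3*g) + g)/4 = (-9 + 4*g)/4 = -9/4 + g)
p(T) = -25 - 5*T (p(T) = (5 + T)*(-5) = -25 - 5*T)
(V(k) - 273)² + (172*(-122) + p(18)) = ((-9/4 - 4) - 273)² + (172*(-122) + (-25 - 5*18)) = (-25/4 - 273)² + (-20984 + (-25 - 90)) = (-1117/4)² + (-20984 - 115) = 1247689/16 - 21099 = 910105/16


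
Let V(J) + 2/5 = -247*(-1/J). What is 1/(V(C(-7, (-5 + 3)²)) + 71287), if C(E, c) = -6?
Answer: 30/2137363 ≈ 1.4036e-5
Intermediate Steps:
V(J) = -⅖ + 247/J (V(J) = -⅖ - 247*(-1/J) = -⅖ - (-247)/J = -⅖ + 247/J)
1/(V(C(-7, (-5 + 3)²)) + 71287) = 1/((-⅖ + 247/(-6)) + 71287) = 1/((-⅖ + 247*(-⅙)) + 71287) = 1/((-⅖ - 247/6) + 71287) = 1/(-1247/30 + 71287) = 1/(2137363/30) = 30/2137363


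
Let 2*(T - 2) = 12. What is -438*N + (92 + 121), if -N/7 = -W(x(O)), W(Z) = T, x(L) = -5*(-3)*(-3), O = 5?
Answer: -24315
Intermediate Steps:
x(L) = -45 (x(L) = 15*(-3) = -45)
T = 8 (T = 2 + (½)*12 = 2 + 6 = 8)
W(Z) = 8
N = 56 (N = -(-7)*8 = -7*(-8) = 56)
-438*N + (92 + 121) = -438*56 + (92 + 121) = -24528 + 213 = -24315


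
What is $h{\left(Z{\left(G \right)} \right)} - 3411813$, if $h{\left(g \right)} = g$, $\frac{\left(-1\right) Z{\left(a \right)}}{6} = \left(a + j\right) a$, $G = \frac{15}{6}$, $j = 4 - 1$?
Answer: $- \frac{6823791}{2} \approx -3.4119 \cdot 10^{6}$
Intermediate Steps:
$j = 3$ ($j = 4 - 1 = 3$)
$G = \frac{5}{2}$ ($G = 15 \cdot \frac{1}{6} = \frac{5}{2} \approx 2.5$)
$Z{\left(a \right)} = - 6 a \left(3 + a\right)$ ($Z{\left(a \right)} = - 6 \left(a + 3\right) a = - 6 \left(3 + a\right) a = - 6 a \left(3 + a\right)$)
$h{\left(Z{\left(G \right)} \right)} - 3411813 = \left(-6\right) \frac{5}{2} \left(3 + \frac{5}{2}\right) - 3411813 = \left(-6\right) \frac{5}{2} \cdot \frac{11}{2} - 3411813 = - \frac{165}{2} - 3411813 = - \frac{6823791}{2}$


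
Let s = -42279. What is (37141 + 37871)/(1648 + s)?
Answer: -75012/40631 ≈ -1.8462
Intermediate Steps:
(37141 + 37871)/(1648 + s) = (37141 + 37871)/(1648 - 42279) = 75012/(-40631) = 75012*(-1/40631) = -75012/40631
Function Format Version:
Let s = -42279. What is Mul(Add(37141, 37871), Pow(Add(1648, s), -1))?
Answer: Rational(-75012, 40631) ≈ -1.8462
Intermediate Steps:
Mul(Add(37141, 37871), Pow(Add(1648, s), -1)) = Mul(Add(37141, 37871), Pow(Add(1648, -42279), -1)) = Mul(75012, Pow(-40631, -1)) = Mul(75012, Rational(-1, 40631)) = Rational(-75012, 40631)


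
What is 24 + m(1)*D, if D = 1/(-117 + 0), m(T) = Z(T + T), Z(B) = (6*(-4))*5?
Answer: 976/39 ≈ 25.026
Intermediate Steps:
Z(B) = -120 (Z(B) = -24*5 = -120)
m(T) = -120
D = -1/117 (D = 1/(-117) = -1/117 ≈ -0.0085470)
24 + m(1)*D = 24 - 120*(-1/117) = 24 + 40/39 = 976/39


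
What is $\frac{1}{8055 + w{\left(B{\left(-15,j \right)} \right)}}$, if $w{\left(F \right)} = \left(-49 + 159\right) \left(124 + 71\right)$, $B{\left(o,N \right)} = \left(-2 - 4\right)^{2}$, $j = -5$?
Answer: $\frac{1}{29505} \approx 3.3893 \cdot 10^{-5}$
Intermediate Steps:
$B{\left(o,N \right)} = 36$ ($B{\left(o,N \right)} = \left(-6\right)^{2} = 36$)
$w{\left(F \right)} = 21450$ ($w{\left(F \right)} = 110 \cdot 195 = 21450$)
$\frac{1}{8055 + w{\left(B{\left(-15,j \right)} \right)}} = \frac{1}{8055 + 21450} = \frac{1}{29505}$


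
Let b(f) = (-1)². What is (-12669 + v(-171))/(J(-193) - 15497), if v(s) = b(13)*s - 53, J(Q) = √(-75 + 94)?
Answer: 199802821/240156990 + 12893*√19/240156990 ≈ 0.83220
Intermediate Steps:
b(f) = 1
J(Q) = √19
v(s) = -53 + s (v(s) = 1*s - 53 = s - 53 = -53 + s)
(-12669 + v(-171))/(J(-193) - 15497) = (-12669 + (-53 - 171))/(√19 - 15497) = (-12669 - 224)/(-15497 + √19) = -12893/(-15497 + √19)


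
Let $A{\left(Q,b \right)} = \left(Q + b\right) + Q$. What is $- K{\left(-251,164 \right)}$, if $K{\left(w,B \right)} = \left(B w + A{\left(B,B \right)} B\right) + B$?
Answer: $-39688$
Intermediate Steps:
$A{\left(Q,b \right)} = b + 2 Q$
$K{\left(w,B \right)} = B + 3 B^{2} + B w$ ($K{\left(w,B \right)} = \left(B w + \left(B + 2 B\right) B\right) + B = \left(B w + 3 B B\right) + B = \left(B w + 3 B^{2}\right) + B = \left(3 B^{2} + B w\right) + B = B + 3 B^{2} + B w$)
$- K{\left(-251,164 \right)} = - 164 \left(1 - 251 + 3 \cdot 164\right) = - 164 \left(1 - 251 + 492\right) = - 164 \cdot 242 = \left(-1\right) 39688 = -39688$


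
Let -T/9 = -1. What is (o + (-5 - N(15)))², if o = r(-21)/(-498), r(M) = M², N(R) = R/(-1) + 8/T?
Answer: 151019521/2232036 ≈ 67.660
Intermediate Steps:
T = 9 (T = -9*(-1) = 9)
N(R) = 8/9 - R (N(R) = R/(-1) + 8/9 = R*(-1) + 8*(⅑) = -R + 8/9 = 8/9 - R)
o = -147/166 (o = (-21)²/(-498) = 441*(-1/498) = -147/166 ≈ -0.88554)
(o + (-5 - N(15)))² = (-147/166 + (-5 - (8/9 - 1*15)))² = (-147/166 + (-5 - (8/9 - 15)))² = (-147/166 + (-5 - 1*(-127/9)))² = (-147/166 + (-5 + 127/9))² = (-147/166 + 82/9)² = (12289/1494)² = 151019521/2232036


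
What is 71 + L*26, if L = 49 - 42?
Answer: 253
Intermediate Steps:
L = 7
71 + L*26 = 71 + 7*26 = 71 + 182 = 253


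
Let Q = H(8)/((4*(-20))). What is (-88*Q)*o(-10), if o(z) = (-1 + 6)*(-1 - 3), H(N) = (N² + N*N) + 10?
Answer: -3036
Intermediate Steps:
H(N) = 10 + 2*N² (H(N) = (N² + N²) + 10 = 2*N² + 10 = 10 + 2*N²)
o(z) = -20 (o(z) = 5*(-4) = -20)
Q = -69/40 (Q = (10 + 2*8²)/((4*(-20))) = (10 + 2*64)/(-80) = (10 + 128)*(-1/80) = 138*(-1/80) = -69/40 ≈ -1.7250)
(-88*Q)*o(-10) = -88*(-69/40)*(-20) = (759/5)*(-20) = -3036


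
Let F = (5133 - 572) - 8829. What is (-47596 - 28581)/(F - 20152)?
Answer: 76177/24420 ≈ 3.1194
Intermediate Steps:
F = -4268 (F = 4561 - 8829 = -4268)
(-47596 - 28581)/(F - 20152) = (-47596 - 28581)/(-4268 - 20152) = -76177/(-24420) = -76177*(-1/24420) = 76177/24420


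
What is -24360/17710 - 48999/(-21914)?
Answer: 4770675/5544242 ≈ 0.86047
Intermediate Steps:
-24360/17710 - 48999/(-21914) = -24360*1/17710 - 48999*(-1/21914) = -348/253 + 48999/21914 = 4770675/5544242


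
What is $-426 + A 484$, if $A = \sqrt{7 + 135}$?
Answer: $-426 + 484 \sqrt{142} \approx 5341.5$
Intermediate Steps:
$A = \sqrt{142} \approx 11.916$
$-426 + A 484 = -426 + \sqrt{142} \cdot 484 = -426 + 484 \sqrt{142}$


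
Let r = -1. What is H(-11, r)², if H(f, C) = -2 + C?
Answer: 9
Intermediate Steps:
H(-11, r)² = (-2 - 1)² = (-3)² = 9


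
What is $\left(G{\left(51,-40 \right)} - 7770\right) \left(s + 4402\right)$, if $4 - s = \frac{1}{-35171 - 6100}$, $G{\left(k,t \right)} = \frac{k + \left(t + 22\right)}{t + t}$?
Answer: $- \frac{37679253834697}{1100560} \approx -3.4236 \cdot 10^{7}$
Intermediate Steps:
$G{\left(k,t \right)} = \frac{22 + k + t}{2 t}$ ($G{\left(k,t \right)} = \frac{k + \left(22 + t\right)}{2 t} = \left(22 + k + t\right) \frac{1}{2 t} = \frac{22 + k + t}{2 t}$)
$s = \frac{165085}{41271}$ ($s = 4 - \frac{1}{-35171 - 6100} = 4 - \frac{1}{-41271} = 4 - - \frac{1}{41271} = 4 + \frac{1}{41271} = \frac{165085}{41271} \approx 4.0$)
$\left(G{\left(51,-40 \right)} - 7770\right) \left(s + 4402\right) = \left(\frac{22 + 51 - 40}{2 \left(-40\right)} - 7770\right) \left(\frac{165085}{41271} + 4402\right) = \left(\frac{1}{2} \left(- \frac{1}{40}\right) 33 - 7770\right) \frac{181840027}{41271} = \left(- \frac{33}{80} - 7770\right) \frac{181840027}{41271} = \left(- \frac{621633}{80}\right) \frac{181840027}{41271} = - \frac{37679253834697}{1100560}$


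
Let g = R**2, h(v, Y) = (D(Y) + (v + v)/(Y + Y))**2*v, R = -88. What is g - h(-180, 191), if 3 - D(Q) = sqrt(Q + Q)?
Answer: 2818743244/36481 - 141480*sqrt(382)/191 ≈ 62789.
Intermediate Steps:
D(Q) = 3 - sqrt(2)*sqrt(Q) (D(Q) = 3 - sqrt(Q + Q) = 3 - sqrt(2*Q) = 3 - sqrt(2)*sqrt(Q))
h(v, Y) = v*(3 + v/Y - sqrt(2)*sqrt(Y))**2 (h(v, Y) = ((3 - sqrt(2)*sqrt(Y)) + (v + v)/(Y + Y))**2*v = ((3 - sqrt(2)*sqrt(Y)) + (2*v)/((2*Y)))**2*v = ((3 - sqrt(2)*sqrt(Y)) + (2*v)*(1/(2*Y)))**2*v = ((3 - sqrt(2)*sqrt(Y)) + v/Y)**2*v = (3 + v/Y - sqrt(2)*sqrt(Y))**2*v = v*(3 + v/Y - sqrt(2)*sqrt(Y))**2)
g = 7744 (g = (-88)**2 = 7744)
g - h(-180, 191) = 7744 - (-180)*(-1*(-180) + 191*(-3 + sqrt(2)*sqrt(191)))**2/191**2 = 7744 - (-180)*(180 + 191*(-3 + sqrt(382)))**2/36481 = 7744 - (-180)*(180 + (-573 + 191*sqrt(382)))**2/36481 = 7744 - (-180)*(-393 + 191*sqrt(382))**2/36481 = 7744 + 180*(-393 + 191*sqrt(382))**2/36481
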